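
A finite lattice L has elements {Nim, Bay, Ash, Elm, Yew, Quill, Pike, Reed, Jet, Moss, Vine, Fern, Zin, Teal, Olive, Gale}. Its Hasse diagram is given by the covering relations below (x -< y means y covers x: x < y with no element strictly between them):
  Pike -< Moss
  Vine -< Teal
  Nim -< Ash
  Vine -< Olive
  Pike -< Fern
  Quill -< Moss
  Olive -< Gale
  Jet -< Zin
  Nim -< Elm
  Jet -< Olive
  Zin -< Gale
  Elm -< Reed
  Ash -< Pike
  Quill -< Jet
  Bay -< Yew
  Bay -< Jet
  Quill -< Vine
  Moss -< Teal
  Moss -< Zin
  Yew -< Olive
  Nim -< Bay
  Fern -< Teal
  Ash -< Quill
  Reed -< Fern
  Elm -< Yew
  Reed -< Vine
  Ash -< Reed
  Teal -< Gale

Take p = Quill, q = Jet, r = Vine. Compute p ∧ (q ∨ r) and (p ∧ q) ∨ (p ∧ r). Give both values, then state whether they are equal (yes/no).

Quill; Quill; yes

q ∨ r = Olive, so p ∧ (q ∨ r) = Quill ∧ Olive = Quill.
p ∧ q = Quill and p ∧ r = Quill, so (p ∧ q) ∨ (p ∧ r) = Quill ∨ Quill = Quill.
Equal: yes.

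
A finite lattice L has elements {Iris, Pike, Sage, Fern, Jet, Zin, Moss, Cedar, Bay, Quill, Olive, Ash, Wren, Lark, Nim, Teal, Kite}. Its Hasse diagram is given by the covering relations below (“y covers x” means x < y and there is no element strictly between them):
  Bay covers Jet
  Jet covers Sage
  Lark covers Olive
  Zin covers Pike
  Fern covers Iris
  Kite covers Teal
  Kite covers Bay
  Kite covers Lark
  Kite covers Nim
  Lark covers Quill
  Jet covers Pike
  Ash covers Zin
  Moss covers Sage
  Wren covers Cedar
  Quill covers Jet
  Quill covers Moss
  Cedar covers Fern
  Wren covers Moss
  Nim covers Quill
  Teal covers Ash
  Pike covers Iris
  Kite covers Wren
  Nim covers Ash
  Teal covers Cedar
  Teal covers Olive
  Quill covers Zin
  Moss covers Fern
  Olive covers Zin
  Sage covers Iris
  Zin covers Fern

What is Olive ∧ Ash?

Zin

Common lower bounds of {Olive, Ash}: Fern, Iris, Pike, Zin.
The greatest among these is Zin.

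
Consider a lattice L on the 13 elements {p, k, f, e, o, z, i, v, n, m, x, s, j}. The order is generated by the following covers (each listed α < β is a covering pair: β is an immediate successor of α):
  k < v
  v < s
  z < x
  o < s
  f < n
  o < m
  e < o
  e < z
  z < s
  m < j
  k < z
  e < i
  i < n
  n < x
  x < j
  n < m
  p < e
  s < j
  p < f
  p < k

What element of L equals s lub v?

s

s ∨ v = s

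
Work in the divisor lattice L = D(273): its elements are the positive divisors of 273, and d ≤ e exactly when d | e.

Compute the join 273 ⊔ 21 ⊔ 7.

In the divisibility order, the join is the least common multiple: lcm(273, 21, 7) = 273.

273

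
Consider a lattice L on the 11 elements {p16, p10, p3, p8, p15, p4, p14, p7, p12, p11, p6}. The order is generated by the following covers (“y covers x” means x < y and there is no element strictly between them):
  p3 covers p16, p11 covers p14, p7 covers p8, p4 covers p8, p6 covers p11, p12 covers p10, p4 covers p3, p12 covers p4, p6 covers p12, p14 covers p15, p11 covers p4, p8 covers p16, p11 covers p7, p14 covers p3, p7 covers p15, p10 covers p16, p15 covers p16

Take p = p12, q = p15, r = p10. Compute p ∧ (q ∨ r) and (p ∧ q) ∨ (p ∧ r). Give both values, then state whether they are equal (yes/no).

p12; p10; no

q ∨ r = p6, so p ∧ (q ∨ r) = p12 ∧ p6 = p12.
p ∧ q = p16 and p ∧ r = p10, so (p ∧ q) ∨ (p ∧ r) = p16 ∨ p10 = p10.
Equal: no.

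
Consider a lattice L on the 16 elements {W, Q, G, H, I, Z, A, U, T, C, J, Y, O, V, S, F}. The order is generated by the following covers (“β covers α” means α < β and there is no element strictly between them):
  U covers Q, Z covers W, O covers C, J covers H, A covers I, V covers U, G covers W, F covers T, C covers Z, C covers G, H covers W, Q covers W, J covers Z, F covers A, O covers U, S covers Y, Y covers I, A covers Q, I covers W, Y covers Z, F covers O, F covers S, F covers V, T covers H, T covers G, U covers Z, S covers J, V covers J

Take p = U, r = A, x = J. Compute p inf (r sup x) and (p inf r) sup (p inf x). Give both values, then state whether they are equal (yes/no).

r sup x = F, so p inf (r sup x) = U inf F = U.
p inf r = Q and p inf x = Z, so (p inf r) sup (p inf x) = Q sup Z = U.
Equal: yes.

U; U; yes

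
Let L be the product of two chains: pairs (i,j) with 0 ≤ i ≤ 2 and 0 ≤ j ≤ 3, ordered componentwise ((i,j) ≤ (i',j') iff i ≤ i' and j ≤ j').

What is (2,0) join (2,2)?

(2,2)

In a product of chains, the join is componentwise max, giving (2,2).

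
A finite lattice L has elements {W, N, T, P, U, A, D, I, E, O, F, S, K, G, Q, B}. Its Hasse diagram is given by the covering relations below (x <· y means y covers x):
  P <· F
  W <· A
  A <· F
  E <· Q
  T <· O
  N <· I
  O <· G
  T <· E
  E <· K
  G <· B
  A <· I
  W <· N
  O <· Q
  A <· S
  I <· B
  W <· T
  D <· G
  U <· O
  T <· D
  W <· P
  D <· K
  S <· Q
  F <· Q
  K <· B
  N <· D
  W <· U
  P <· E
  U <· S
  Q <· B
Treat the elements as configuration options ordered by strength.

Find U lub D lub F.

B

Common upper bounds of {U, D, F}: B.
The least among these is B.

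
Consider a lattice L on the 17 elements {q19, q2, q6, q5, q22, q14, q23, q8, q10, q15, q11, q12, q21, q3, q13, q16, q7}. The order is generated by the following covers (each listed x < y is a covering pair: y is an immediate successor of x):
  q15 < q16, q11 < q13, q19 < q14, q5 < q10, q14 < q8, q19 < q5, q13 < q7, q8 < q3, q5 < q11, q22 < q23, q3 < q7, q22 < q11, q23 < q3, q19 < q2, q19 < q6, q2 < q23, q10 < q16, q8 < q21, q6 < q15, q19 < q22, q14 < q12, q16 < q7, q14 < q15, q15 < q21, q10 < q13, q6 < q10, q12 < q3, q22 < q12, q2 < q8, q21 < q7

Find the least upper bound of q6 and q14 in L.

q15

Common upper bounds of {q6, q14}: q15, q16, q21, q7.
The least among these is q15.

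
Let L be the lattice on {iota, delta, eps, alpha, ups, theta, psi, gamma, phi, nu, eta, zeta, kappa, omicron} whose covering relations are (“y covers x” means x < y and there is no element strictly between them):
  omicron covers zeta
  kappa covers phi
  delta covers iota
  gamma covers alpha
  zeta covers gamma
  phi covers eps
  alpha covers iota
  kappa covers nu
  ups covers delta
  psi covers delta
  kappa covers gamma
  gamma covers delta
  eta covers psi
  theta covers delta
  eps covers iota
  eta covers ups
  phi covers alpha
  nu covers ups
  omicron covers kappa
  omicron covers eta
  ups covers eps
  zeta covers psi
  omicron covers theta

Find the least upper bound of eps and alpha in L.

Common upper bounds of {eps, alpha}: kappa, omicron, phi.
The least among these is phi.

phi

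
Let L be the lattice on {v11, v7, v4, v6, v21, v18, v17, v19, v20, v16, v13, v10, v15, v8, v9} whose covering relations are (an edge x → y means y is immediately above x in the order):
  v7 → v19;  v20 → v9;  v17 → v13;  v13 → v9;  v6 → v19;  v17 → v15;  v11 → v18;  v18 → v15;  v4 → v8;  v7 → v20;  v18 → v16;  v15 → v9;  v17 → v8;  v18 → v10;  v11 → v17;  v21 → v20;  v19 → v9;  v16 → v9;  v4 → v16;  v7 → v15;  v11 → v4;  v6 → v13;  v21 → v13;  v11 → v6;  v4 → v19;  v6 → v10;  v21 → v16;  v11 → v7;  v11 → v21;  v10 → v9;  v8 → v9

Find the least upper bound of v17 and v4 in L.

Common upper bounds of {v17, v4}: v8, v9.
The least among these is v8.

v8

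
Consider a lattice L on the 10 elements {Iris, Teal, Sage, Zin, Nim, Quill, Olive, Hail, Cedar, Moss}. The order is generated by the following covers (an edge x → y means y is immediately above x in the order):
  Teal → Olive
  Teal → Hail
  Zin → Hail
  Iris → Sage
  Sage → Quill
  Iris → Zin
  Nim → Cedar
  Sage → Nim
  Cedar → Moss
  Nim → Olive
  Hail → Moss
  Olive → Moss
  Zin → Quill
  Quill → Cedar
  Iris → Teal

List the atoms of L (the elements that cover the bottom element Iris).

Sage, Teal, Zin

The atoms are exactly the elements that cover Iris: Sage, Teal, Zin.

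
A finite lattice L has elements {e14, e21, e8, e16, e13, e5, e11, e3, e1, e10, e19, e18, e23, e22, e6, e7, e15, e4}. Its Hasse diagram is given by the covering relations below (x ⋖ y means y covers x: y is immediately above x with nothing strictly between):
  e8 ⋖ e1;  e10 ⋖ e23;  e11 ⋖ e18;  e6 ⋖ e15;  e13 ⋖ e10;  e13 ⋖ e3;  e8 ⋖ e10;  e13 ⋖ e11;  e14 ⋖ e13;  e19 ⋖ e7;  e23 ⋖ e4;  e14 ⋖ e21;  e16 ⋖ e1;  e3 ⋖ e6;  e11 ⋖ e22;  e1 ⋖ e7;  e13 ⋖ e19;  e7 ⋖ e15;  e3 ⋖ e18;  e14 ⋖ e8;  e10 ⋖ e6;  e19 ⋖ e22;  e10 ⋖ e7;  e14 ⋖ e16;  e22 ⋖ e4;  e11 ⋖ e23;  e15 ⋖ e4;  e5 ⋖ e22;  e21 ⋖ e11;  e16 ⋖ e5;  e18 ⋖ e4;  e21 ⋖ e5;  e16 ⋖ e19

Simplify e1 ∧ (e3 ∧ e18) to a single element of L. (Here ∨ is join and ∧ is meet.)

e3 ∧ e18 = e3
e1 ∧ e3 = e14

e14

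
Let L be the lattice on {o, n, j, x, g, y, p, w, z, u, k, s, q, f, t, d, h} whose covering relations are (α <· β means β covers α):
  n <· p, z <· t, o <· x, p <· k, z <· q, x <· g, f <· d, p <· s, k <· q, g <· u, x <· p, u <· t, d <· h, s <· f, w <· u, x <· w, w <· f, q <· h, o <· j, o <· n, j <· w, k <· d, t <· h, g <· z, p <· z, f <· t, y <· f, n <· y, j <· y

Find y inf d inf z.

Common lower bounds of {y, d, z}: n, o.
The greatest among these is n.

n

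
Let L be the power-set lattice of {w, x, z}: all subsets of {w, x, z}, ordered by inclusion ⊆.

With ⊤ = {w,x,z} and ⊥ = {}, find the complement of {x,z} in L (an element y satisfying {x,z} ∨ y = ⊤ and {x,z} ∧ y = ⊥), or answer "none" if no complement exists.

{w}

Need y with {x,z} ∨ y = {w,x,z} and {x,z} ∧ y = {}.
Checking each element gives: {w}.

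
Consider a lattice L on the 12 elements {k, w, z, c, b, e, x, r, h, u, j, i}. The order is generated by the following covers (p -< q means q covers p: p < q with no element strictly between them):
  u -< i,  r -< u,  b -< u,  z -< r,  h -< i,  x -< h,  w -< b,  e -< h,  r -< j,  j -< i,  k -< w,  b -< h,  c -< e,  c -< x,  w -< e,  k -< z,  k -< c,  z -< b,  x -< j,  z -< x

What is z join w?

b

Common upper bounds of {z, w}: b, h, i, u.
The least among these is b.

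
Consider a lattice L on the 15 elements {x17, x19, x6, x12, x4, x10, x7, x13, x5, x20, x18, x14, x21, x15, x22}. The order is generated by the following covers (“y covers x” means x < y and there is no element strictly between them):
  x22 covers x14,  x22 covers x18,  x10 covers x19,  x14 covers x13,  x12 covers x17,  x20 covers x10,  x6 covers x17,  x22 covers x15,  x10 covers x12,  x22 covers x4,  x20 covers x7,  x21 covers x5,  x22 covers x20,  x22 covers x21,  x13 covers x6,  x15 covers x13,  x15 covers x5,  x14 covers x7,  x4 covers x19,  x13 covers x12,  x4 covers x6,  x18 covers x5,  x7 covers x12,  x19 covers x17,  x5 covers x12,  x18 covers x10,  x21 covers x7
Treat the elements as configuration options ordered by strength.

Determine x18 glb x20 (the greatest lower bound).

x10

Common lower bounds of {x18, x20}: x10, x12, x17, x19.
The greatest among these is x10.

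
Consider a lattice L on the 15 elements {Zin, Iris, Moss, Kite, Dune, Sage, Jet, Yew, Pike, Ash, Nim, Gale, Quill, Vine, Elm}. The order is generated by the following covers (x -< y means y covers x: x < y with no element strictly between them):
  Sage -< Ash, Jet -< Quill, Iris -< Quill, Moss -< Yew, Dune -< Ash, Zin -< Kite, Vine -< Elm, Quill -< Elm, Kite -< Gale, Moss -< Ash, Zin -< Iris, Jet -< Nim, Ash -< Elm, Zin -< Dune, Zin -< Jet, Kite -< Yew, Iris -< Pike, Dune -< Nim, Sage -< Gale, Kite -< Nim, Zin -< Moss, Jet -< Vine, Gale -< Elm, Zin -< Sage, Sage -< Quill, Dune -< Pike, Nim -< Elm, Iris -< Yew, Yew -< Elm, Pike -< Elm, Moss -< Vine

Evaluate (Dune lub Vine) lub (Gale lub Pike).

Dune ∨ Vine = Elm
Gale ∨ Pike = Elm
Elm ∨ Elm = Elm

Elm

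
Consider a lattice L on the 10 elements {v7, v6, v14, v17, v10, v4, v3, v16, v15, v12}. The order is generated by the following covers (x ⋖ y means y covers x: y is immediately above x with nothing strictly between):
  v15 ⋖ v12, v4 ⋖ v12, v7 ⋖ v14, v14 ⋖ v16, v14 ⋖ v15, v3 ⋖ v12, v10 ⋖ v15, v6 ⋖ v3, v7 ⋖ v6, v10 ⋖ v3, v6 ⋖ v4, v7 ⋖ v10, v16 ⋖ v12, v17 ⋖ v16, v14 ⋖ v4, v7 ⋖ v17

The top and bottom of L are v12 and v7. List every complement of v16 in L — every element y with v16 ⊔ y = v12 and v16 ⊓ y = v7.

v10, v3, v6

Need y with v16 ∨ y = v12 and v16 ∧ y = v7.
Checking each element gives: v10, v3, v6.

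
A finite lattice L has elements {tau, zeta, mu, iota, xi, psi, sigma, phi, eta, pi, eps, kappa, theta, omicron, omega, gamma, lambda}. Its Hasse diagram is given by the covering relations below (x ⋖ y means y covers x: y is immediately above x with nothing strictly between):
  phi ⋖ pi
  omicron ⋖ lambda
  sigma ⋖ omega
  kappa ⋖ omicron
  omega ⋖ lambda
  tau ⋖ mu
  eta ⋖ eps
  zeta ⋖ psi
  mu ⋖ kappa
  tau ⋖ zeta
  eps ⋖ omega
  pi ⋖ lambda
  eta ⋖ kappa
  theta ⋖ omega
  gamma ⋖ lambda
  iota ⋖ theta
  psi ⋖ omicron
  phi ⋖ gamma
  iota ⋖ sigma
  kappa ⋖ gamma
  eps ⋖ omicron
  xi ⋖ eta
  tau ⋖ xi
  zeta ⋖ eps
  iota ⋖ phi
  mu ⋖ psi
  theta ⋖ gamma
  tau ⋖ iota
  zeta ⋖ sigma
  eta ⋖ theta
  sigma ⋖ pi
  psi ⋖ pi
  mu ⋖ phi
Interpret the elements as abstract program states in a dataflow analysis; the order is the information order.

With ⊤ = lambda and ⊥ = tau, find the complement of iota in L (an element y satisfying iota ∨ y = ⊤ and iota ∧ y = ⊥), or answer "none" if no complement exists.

Need y with iota ∨ y = lambda and iota ∧ y = tau.
Checking each element gives: omicron.

omicron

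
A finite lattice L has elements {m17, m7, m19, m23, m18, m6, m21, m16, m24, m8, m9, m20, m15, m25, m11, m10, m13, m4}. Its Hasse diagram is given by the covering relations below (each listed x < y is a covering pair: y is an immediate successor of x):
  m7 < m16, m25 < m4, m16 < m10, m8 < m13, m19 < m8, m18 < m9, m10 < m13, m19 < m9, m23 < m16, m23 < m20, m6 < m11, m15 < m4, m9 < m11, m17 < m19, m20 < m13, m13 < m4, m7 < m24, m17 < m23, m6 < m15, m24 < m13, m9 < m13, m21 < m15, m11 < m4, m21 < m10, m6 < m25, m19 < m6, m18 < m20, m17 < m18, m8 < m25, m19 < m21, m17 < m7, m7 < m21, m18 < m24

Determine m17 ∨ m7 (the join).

Common upper bounds of {m17, m7}: m10, m13, m15, m16, m21, m24, m4, m7.
The least among these is m7.

m7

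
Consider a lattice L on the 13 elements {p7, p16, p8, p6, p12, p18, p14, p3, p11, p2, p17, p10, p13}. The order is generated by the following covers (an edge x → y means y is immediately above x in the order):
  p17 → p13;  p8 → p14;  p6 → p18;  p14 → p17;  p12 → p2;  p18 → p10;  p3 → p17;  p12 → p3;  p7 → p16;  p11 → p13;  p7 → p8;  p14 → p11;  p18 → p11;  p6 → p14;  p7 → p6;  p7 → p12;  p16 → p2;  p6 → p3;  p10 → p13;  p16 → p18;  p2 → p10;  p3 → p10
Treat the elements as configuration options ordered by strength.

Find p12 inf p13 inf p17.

p12

Common lower bounds of {p12, p13, p17}: p12, p7.
The greatest among these is p12.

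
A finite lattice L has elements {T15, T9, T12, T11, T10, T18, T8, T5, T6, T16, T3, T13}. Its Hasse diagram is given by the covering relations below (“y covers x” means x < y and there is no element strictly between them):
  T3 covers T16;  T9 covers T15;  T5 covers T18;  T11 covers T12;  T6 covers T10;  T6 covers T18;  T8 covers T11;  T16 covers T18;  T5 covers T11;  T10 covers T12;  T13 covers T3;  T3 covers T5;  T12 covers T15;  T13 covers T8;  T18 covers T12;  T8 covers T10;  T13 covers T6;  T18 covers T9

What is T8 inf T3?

T11

Common lower bounds of {T8, T3}: T11, T12, T15.
The greatest among these is T11.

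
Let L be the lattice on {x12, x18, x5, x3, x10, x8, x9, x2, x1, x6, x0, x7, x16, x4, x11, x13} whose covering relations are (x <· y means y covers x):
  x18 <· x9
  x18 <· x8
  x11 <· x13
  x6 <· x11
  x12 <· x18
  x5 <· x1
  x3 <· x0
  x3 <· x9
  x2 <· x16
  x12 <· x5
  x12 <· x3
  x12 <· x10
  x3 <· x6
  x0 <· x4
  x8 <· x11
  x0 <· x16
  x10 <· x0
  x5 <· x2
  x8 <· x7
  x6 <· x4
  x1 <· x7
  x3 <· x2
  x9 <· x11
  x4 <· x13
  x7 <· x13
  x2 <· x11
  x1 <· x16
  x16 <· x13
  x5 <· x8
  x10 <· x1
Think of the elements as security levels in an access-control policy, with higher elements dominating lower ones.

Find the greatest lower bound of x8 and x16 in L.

x5

Common lower bounds of {x8, x16}: x12, x5.
The greatest among these is x5.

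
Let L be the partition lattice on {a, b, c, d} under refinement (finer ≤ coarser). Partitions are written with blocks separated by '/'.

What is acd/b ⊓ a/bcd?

Common lower bounds of {acd/b, a/bcd}: a/b/c/d, a/b/cd.
The greatest among these is a/b/cd.

a/b/cd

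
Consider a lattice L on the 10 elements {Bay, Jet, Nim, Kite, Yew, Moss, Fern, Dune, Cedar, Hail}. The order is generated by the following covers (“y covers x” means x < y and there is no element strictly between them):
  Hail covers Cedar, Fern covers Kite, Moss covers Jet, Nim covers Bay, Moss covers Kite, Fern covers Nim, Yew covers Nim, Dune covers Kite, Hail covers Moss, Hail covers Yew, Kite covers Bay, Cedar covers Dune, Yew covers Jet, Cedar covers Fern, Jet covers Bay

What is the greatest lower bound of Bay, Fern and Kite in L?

Common lower bounds of {Bay, Fern, Kite}: Bay.
The greatest among these is Bay.

Bay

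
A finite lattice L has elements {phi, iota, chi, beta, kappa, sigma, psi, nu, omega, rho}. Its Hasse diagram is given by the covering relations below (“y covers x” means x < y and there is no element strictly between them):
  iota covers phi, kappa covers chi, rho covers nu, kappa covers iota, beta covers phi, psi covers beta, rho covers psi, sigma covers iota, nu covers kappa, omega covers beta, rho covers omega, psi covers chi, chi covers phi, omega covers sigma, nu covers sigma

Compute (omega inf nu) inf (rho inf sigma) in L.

omega ∧ nu = sigma
rho ∧ sigma = sigma
sigma ∧ sigma = sigma

sigma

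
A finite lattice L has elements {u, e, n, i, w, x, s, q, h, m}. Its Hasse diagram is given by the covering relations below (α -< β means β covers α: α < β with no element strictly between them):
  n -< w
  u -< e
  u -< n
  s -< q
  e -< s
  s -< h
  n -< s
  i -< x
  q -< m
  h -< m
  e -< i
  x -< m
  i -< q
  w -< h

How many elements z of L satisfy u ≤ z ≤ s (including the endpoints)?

4

The interval [u, s] = {e, n, s, u}, which has 4 elements.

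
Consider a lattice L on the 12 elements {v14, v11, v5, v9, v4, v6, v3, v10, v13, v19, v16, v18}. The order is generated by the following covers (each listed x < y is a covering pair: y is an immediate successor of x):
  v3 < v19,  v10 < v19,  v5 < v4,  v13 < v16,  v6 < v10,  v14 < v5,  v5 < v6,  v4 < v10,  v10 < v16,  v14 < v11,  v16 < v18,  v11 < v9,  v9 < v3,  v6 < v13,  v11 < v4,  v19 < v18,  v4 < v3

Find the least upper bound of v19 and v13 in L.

Common upper bounds of {v19, v13}: v18.
The least among these is v18.

v18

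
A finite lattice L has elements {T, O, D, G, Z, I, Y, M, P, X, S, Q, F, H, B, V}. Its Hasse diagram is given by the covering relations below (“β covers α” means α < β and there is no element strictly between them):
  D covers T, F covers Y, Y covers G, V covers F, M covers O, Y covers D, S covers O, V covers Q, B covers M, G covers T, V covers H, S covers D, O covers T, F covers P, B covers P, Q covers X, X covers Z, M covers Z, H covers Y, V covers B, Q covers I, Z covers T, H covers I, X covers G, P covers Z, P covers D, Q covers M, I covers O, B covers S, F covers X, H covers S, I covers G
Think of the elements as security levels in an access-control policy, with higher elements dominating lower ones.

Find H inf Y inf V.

Y

Common lower bounds of {H, Y, V}: D, G, T, Y.
The greatest among these is Y.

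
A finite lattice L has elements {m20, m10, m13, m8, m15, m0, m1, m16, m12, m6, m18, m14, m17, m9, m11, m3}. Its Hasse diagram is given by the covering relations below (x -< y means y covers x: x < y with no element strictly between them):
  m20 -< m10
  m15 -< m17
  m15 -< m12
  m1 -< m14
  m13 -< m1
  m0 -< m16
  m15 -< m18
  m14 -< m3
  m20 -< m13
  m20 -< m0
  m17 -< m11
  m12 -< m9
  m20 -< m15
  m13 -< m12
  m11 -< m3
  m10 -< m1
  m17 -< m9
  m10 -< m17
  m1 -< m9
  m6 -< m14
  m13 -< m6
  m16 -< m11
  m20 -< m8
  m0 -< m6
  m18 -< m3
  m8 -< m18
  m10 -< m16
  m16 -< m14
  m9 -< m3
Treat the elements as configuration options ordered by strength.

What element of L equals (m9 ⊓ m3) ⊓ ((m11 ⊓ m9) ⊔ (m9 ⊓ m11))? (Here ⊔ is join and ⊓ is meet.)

m17

m9 ∧ m3 = m9
m11 ∧ m9 = m17
m9 ∧ m11 = m17
m17 ∨ m17 = m17
m9 ∧ m17 = m17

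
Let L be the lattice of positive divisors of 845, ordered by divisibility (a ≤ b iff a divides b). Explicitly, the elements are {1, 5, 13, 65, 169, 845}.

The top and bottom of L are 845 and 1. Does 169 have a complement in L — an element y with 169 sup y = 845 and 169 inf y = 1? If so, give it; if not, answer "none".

Need y with 169 ∨ y = 845 and 169 ∧ y = 1.
Checking each element gives: 5.

5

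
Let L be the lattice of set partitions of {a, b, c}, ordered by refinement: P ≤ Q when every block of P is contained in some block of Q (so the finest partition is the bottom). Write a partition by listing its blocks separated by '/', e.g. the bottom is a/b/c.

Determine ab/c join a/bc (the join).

abc

The join of ab/c and a/bc merges any blocks that overlap across the partitions, giving abc.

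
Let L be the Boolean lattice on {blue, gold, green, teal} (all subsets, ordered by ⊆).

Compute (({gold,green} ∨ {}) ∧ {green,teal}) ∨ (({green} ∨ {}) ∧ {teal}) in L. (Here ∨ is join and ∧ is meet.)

{green}

{gold,green} ∨ {} = {gold,green}
{gold,green} ∧ {green,teal} = {green}
{green} ∨ {} = {green}
{green} ∧ {teal} = {}
{green} ∨ {} = {green}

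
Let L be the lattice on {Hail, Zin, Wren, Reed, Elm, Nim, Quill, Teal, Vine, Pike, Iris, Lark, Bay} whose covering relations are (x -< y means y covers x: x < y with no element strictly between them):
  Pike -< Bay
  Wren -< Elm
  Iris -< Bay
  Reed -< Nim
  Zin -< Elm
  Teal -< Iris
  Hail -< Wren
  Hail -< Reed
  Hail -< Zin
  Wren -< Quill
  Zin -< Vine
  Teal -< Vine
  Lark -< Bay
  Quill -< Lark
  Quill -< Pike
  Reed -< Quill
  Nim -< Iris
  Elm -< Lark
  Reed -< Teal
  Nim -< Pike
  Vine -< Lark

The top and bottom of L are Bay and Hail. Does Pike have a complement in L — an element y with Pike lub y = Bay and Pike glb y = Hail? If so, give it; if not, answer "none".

Need y with Pike ∨ y = Bay and Pike ∧ y = Hail.
Checking each element gives: Zin.

Zin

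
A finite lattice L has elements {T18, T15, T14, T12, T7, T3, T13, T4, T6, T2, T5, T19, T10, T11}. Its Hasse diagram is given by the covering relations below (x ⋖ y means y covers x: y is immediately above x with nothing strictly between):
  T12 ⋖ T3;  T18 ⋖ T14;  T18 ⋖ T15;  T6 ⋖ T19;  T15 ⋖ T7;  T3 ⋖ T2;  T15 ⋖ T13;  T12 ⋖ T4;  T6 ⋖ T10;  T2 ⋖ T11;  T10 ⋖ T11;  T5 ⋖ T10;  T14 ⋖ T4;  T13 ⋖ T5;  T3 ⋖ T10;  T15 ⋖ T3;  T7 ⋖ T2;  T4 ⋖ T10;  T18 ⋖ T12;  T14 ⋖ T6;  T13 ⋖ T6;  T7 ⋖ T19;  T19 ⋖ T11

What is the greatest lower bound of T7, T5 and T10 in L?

Common lower bounds of {T7, T5, T10}: T15, T18.
The greatest among these is T15.

T15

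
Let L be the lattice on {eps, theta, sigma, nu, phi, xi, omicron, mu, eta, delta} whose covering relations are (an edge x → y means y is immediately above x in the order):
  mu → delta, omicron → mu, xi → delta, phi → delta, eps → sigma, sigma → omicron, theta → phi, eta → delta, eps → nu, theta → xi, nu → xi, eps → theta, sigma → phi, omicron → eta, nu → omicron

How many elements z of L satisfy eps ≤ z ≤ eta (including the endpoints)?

The interval [eps, eta] = {eps, eta, nu, omicron, sigma}, which has 5 elements.

5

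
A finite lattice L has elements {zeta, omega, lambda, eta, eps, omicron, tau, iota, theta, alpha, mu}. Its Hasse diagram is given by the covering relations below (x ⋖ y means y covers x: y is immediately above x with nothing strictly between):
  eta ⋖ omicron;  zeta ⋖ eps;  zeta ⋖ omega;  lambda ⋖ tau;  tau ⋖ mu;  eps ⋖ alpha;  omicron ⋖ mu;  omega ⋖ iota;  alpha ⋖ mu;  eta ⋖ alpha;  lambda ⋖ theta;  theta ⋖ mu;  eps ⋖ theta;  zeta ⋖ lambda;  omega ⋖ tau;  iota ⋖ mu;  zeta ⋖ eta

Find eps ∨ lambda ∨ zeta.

theta

Common upper bounds of {eps, lambda, zeta}: mu, theta.
The least among these is theta.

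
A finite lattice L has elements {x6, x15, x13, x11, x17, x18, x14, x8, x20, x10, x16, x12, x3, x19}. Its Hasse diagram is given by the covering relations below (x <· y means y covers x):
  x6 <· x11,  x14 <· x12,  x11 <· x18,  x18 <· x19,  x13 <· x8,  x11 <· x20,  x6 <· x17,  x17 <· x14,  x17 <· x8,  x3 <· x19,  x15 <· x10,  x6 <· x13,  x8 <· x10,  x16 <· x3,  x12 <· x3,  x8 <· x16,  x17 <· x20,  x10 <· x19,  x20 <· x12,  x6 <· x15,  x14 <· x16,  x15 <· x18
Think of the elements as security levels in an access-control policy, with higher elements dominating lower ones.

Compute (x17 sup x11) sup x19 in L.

x19

x17 ∨ x11 = x20
x20 ∨ x19 = x19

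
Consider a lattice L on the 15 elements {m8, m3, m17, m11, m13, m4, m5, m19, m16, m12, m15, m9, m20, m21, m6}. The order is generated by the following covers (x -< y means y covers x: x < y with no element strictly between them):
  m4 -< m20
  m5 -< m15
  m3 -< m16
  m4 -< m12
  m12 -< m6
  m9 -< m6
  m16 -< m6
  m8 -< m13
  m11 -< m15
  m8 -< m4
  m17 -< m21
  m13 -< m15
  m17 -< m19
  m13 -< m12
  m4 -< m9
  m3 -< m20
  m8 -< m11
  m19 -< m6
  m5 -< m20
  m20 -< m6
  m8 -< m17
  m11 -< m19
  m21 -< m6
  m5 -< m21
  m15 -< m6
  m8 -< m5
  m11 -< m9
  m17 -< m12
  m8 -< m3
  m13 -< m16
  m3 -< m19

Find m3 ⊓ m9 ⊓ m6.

m8

Common lower bounds of {m3, m9, m6}: m8.
The greatest among these is m8.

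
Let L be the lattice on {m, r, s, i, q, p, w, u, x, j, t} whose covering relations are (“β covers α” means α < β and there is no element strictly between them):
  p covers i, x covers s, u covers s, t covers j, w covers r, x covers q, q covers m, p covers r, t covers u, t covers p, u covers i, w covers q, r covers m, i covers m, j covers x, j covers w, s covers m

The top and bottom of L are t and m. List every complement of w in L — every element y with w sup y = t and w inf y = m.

i, u

Need y with w ∨ y = t and w ∧ y = m.
Checking each element gives: i, u.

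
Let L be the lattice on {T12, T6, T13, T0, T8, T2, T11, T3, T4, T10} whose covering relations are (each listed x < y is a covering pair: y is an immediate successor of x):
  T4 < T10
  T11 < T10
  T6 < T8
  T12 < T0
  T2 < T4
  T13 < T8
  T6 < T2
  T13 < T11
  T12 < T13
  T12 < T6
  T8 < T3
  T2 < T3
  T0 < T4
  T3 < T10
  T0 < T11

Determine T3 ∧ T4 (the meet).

T2

Common lower bounds of {T3, T4}: T12, T2, T6.
The greatest among these is T2.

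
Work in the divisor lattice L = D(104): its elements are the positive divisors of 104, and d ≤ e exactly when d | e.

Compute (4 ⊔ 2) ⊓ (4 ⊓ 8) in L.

4

4 ∨ 2 = 4
4 ∧ 8 = 4
4 ∧ 4 = 4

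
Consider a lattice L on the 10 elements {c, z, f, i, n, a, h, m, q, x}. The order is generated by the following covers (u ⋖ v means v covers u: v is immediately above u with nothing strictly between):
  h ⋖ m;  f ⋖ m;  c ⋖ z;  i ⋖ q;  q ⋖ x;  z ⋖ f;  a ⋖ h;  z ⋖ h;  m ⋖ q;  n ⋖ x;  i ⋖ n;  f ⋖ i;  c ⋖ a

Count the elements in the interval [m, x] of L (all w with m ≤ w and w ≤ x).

The interval [m, x] = {m, q, x}, which has 3 elements.

3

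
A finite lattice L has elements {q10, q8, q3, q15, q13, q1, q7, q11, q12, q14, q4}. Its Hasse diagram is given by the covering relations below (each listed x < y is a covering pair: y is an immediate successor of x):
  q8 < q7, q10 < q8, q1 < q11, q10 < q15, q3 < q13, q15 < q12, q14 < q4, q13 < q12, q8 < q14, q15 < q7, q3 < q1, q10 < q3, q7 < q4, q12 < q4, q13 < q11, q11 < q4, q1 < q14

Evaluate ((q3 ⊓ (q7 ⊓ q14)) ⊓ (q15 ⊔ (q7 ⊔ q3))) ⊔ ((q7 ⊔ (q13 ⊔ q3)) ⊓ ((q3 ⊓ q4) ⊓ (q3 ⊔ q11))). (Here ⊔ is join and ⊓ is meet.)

q7 ∧ q14 = q8
q3 ∧ q8 = q10
q7 ∨ q3 = q4
q15 ∨ q4 = q4
q10 ∧ q4 = q10
q13 ∨ q3 = q13
q7 ∨ q13 = q4
q3 ∧ q4 = q3
q3 ∨ q11 = q11
q3 ∧ q11 = q3
q4 ∧ q3 = q3
q10 ∨ q3 = q3

q3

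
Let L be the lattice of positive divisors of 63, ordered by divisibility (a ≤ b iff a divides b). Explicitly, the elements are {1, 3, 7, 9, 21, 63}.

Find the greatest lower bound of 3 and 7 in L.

In the divisibility order, the meet is the greatest common divisor: gcd(3, 7) = 1.

1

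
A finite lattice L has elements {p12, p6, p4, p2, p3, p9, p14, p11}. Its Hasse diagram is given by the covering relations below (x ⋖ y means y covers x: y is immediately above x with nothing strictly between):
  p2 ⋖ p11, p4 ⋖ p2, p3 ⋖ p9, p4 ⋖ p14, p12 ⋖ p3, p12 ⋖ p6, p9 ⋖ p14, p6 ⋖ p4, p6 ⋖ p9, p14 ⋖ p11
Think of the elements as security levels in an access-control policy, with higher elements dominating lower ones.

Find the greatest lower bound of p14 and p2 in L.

Common lower bounds of {p14, p2}: p12, p4, p6.
The greatest among these is p4.

p4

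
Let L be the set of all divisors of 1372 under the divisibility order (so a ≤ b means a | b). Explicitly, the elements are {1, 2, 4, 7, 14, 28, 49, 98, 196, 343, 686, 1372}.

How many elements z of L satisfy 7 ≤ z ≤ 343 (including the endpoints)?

The interval [7, 343] = {343, 49, 7}, which has 3 elements.

3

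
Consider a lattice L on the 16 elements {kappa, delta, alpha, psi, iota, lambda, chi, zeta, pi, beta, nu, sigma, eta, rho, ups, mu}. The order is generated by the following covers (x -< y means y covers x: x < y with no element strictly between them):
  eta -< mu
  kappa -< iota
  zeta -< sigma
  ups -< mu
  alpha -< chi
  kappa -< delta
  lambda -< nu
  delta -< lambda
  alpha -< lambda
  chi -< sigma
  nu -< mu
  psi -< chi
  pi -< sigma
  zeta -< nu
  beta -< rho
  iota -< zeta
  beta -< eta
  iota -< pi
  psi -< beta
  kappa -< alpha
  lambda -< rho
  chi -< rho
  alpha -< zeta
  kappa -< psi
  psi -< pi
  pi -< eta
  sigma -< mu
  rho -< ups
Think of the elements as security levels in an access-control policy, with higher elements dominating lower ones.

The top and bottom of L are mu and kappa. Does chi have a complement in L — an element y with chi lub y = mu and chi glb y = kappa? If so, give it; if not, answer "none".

none

For every candidate y, either chi ∨ y ≠ mu or chi ∧ y ≠ kappa; no complement exists.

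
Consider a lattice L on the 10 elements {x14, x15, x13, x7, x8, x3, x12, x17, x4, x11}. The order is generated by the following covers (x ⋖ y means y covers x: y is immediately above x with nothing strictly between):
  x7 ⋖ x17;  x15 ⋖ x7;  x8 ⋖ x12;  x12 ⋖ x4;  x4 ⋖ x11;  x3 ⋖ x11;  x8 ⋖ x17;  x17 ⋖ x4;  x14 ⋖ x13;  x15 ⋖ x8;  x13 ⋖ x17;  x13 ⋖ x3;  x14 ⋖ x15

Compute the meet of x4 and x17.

Common lower bounds of {x4, x17}: x13, x14, x15, x17, x7, x8.
The greatest among these is x17.

x17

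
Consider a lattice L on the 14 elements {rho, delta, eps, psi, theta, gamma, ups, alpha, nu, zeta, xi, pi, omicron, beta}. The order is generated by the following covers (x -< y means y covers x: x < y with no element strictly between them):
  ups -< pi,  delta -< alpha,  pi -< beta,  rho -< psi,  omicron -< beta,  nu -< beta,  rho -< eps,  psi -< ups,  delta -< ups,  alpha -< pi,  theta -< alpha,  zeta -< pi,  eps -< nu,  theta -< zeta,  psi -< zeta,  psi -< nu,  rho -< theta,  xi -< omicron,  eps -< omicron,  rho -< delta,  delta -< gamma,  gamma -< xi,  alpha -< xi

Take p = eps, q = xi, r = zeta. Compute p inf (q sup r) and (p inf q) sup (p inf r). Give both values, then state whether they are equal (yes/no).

q sup r = beta, so p inf (q sup r) = eps inf beta = eps.
p inf q = rho and p inf r = rho, so (p inf q) sup (p inf r) = rho sup rho = rho.
Equal: no.

eps; rho; no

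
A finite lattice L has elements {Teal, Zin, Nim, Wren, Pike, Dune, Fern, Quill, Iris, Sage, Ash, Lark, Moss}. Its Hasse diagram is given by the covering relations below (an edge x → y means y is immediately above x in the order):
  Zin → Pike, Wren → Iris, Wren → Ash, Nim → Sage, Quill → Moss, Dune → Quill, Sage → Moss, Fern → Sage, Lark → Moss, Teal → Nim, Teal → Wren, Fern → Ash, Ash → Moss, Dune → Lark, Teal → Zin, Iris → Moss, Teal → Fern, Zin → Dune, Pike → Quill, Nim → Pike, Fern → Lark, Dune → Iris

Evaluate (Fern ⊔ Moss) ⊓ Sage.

Fern ∨ Moss = Moss
Moss ∧ Sage = Sage

Sage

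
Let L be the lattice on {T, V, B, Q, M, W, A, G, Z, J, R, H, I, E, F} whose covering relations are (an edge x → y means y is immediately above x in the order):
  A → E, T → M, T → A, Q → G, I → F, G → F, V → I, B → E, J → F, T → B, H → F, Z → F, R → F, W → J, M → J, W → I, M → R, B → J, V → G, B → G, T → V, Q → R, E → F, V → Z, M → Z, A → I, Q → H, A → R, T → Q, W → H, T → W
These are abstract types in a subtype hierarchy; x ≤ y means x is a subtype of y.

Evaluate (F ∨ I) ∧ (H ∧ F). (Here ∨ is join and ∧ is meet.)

H

F ∨ I = F
H ∧ F = H
F ∧ H = H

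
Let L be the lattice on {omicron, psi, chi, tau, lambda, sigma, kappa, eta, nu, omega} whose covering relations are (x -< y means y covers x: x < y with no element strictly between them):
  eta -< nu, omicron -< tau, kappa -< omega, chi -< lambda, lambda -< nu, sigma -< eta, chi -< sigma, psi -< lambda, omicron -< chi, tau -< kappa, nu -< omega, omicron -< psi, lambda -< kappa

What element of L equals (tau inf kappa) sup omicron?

tau

tau ∧ kappa = tau
tau ∨ omicron = tau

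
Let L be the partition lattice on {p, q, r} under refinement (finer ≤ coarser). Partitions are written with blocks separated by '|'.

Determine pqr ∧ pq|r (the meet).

pq|r

Common lower bounds of {pqr, pq|r}: pq|r, p|q|r.
The greatest among these is pq|r.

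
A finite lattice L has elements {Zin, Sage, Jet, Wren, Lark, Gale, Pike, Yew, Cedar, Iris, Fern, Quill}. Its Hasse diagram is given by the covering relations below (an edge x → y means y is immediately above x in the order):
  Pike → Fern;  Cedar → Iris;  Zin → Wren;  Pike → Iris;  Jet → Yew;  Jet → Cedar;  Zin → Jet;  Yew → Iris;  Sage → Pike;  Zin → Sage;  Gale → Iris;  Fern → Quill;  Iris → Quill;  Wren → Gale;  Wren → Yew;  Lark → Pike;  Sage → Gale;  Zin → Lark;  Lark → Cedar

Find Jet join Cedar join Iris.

Common upper bounds of {Jet, Cedar, Iris}: Iris, Quill.
The least among these is Iris.

Iris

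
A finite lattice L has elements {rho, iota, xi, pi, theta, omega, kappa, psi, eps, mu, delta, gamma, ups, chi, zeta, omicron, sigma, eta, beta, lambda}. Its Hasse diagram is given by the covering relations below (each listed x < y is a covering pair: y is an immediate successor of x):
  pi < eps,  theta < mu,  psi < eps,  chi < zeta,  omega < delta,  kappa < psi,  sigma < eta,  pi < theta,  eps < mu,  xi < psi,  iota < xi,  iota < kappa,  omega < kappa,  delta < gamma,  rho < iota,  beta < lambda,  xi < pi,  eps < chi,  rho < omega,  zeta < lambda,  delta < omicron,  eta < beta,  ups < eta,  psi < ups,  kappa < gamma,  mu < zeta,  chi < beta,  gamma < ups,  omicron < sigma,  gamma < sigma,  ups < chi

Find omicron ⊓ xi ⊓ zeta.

Common lower bounds of {omicron, xi, zeta}: rho.
The greatest among these is rho.

rho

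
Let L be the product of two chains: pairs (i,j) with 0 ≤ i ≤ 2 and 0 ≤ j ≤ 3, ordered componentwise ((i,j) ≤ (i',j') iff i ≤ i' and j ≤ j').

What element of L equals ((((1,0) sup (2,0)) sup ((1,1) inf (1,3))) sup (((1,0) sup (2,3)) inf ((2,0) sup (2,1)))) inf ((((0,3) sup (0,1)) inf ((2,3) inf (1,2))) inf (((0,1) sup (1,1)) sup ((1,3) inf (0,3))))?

(0,1)

(1,0) ∨ (2,0) = (2,0)
(1,1) ∧ (1,3) = (1,1)
(2,0) ∨ (1,1) = (2,1)
(1,0) ∨ (2,3) = (2,3)
(2,0) ∨ (2,1) = (2,1)
(2,3) ∧ (2,1) = (2,1)
(2,1) ∨ (2,1) = (2,1)
(0,3) ∨ (0,1) = (0,3)
(2,3) ∧ (1,2) = (1,2)
(0,3) ∧ (1,2) = (0,2)
(0,1) ∨ (1,1) = (1,1)
(1,3) ∧ (0,3) = (0,3)
(1,1) ∨ (0,3) = (1,3)
(0,2) ∧ (1,3) = (0,2)
(2,1) ∧ (0,2) = (0,1)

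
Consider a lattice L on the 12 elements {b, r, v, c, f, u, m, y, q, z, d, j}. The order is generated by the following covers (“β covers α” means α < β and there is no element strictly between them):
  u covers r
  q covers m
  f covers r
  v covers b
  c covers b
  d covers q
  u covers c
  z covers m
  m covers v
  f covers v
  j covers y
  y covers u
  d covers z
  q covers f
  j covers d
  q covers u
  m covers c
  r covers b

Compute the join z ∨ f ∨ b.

d

Common upper bounds of {z, f, b}: d, j.
The least among these is d.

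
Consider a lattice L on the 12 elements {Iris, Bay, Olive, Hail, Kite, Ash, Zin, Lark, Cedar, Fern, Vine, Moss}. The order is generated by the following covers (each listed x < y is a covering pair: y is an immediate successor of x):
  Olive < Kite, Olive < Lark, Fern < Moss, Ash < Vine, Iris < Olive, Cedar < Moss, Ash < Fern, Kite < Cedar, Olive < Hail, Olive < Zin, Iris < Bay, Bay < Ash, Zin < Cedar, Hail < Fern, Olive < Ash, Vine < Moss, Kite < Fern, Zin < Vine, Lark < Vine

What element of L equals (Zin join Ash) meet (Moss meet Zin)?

Zin

Zin ∨ Ash = Vine
Moss ∧ Zin = Zin
Vine ∧ Zin = Zin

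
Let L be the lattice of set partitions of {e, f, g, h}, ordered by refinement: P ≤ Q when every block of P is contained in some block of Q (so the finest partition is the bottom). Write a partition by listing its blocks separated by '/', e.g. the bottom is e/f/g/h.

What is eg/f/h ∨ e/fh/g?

eg/fh

Common upper bounds of {eg/f/h, e/fh/g}: efgh, eg/fh.
The least among these is eg/fh.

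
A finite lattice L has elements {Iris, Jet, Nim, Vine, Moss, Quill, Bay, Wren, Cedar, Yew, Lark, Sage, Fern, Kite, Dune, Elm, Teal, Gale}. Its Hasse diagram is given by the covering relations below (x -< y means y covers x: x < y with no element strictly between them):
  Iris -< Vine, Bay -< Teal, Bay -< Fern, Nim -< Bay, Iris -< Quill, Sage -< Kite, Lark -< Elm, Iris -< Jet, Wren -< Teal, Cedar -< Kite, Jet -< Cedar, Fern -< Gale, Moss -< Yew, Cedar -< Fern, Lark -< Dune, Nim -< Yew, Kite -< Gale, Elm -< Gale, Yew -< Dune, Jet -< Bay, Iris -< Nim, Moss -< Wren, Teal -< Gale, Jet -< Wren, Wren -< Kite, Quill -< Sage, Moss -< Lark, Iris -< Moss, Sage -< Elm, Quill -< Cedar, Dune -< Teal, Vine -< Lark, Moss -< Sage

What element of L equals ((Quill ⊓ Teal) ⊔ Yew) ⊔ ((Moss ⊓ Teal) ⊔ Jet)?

Teal

Quill ∧ Teal = Iris
Iris ∨ Yew = Yew
Moss ∧ Teal = Moss
Moss ∨ Jet = Wren
Yew ∨ Wren = Teal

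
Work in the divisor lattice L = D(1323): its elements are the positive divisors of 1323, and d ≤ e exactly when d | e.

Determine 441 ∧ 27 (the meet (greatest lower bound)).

In the divisibility order, the meet is the greatest common divisor: gcd(441, 27) = 9.

9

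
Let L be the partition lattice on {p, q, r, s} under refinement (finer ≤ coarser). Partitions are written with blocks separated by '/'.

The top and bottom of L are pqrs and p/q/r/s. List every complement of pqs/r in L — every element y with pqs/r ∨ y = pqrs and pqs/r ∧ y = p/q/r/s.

p/q/rs, p/qr/s, pr/q/s

Need y with pqs/r ∨ y = pqrs and pqs/r ∧ y = p/q/r/s.
Checking each element gives: p/q/rs, p/qr/s, pr/q/s.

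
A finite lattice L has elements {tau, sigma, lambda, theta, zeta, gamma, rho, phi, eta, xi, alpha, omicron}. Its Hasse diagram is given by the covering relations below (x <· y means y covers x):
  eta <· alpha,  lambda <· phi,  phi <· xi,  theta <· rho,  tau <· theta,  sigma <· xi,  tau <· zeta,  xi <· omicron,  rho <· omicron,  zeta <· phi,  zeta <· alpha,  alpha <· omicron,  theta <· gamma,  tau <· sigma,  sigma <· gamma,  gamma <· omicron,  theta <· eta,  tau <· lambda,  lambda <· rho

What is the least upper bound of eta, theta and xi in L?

omicron

Common upper bounds of {eta, theta, xi}: omicron.
The least among these is omicron.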